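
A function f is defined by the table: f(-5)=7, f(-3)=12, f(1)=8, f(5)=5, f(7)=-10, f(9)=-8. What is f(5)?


Reading from the table at x = 5

5


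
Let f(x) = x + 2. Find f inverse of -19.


Solve x + 2 = -19
x = (-19 - 2) / 1 = -21

-21


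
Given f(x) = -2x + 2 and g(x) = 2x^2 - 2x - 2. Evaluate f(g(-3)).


g(-3) = 22
f(22) = -42

-42


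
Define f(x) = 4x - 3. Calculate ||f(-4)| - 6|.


13


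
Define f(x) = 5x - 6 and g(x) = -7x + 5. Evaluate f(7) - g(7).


f(7) = 29
g(7) = -44
Difference = 73

73


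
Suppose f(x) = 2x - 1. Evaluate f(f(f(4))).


f(4) = 7
f(7) = 13
f(13) = 25

25


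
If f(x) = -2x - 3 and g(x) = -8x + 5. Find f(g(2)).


g(2) = -11
f(-11) = 19

19


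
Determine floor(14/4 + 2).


14/4 = 3.5
3.5 + 2 = 5.5
floor(5.5) = 5

5


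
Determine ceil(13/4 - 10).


13/4 = 3.25
3.25 - 10 = -6.75
ceil(-6.75) = -6

-6


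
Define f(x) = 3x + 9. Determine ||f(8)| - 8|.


25


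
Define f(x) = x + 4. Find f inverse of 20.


Solve x + 4 = 20
x = (20 - 4) / 1 = 16

16


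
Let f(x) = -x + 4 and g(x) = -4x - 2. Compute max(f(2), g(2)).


2


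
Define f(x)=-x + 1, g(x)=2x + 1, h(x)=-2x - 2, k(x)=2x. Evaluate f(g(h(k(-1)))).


k(-1) = -2
h(-2) = 2
g(2) = 5
f(5) = -4

-4


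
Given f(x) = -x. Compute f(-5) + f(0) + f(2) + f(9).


f(-5) = 5
f(0) = 0
f(2) = -2
f(9) = -9
Sum = -6

-6


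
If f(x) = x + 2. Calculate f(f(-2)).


f(-2) = 0
f(0) = 2

2


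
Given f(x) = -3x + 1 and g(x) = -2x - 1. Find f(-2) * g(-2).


f(-2) = 7
g(-2) = 3
Product = 21

21


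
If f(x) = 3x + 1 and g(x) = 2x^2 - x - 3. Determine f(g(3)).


37


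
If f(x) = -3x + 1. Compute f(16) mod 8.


1


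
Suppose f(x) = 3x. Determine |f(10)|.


f(10) = 30
|30| = 30

30


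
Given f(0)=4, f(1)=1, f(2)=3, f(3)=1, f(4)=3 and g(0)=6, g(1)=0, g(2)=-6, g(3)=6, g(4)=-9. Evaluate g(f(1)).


f(1) = 1
g(1) = 0

0


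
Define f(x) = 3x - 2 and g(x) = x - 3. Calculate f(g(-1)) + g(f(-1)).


f(g(-1)) = -14
g(f(-1)) = -8
Sum = -22

-22


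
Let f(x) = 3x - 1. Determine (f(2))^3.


f(2) = 5
(5)^3 = 125

125


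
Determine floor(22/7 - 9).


22/7 = 3.1429
3.1429 - 9 = -5.8571
floor(-5.8571) = -6

-6


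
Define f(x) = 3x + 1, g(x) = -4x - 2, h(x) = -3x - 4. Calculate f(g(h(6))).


259


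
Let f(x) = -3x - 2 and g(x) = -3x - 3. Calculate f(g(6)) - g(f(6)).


f(g(6)) = 61
g(f(6)) = 57
Difference = 4

4


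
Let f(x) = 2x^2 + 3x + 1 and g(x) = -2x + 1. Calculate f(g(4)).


g(4) = -7
f(-7) = 2*(-7)^2 + 3*(-7) + 1 = 78

78


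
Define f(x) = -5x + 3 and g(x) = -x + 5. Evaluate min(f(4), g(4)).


-17


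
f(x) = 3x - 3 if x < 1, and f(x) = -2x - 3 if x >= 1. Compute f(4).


4 satisfies x >= 1
f(4) = -11

-11


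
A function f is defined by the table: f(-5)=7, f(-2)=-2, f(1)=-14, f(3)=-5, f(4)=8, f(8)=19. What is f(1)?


-14


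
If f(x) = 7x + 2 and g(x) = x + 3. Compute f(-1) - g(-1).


f(-1) = -5
g(-1) = 2
Difference = -7

-7


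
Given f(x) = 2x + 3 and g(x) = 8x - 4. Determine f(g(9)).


g(9) = 68
f(68) = 139

139


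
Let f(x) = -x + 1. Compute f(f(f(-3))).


4


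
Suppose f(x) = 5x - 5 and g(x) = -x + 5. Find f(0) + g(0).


f(0) = -5
g(0) = 5
Sum = 0

0


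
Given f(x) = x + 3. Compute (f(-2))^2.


f(-2) = 1
(1)^2 = 1

1


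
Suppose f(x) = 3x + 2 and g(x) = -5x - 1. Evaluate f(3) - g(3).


f(3) = 11
g(3) = -16
Difference = 27

27


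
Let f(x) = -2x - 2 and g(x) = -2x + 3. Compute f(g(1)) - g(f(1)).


f(g(1)) = -4
g(f(1)) = 11
Difference = -15

-15


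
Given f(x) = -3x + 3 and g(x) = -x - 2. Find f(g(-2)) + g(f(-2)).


f(g(-2)) = 3
g(f(-2)) = -11
Sum = -8

-8


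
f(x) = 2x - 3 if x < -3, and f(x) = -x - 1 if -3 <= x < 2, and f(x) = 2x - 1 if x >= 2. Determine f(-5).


-5 satisfies x < -3
f(-5) = -13

-13


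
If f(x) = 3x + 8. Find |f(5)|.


f(5) = 23
|23| = 23

23


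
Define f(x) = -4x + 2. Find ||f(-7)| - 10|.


f(-7) = 30
|30| = 30
|30 - 10| = 20

20


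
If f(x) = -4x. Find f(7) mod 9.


f(7) = -28
-28 mod 9 = 8

8


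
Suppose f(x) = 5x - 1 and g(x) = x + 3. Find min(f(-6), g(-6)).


f(-6) = -31
g(-6) = -3
min = -31

-31


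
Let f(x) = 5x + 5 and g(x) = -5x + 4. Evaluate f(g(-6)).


g(-6) = 34
f(34) = 175

175


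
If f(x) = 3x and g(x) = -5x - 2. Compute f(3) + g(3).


f(3) = 9
g(3) = -17
Sum = -8

-8


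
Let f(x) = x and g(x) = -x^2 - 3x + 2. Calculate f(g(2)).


g(2) = -8
f(-8) = -8

-8


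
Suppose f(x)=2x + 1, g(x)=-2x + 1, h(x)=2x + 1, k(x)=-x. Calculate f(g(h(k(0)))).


k(0) = 0
h(0) = 1
g(1) = -1
f(-1) = -1

-1


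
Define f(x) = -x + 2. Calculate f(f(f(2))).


f(2) = 0
f(0) = 2
f(2) = 0

0


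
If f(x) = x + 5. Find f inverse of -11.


-16


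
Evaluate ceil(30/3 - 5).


30/3 = 10
10 - 5 = 5
ceil(5) = 5

5


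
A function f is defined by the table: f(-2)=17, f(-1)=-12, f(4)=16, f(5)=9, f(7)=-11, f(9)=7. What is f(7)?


Reading from the table at x = 7

-11


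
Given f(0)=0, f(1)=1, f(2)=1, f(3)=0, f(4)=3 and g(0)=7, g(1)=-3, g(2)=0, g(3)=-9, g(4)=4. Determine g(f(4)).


f(4) = 3
g(3) = -9

-9


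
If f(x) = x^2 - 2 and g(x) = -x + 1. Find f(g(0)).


-1


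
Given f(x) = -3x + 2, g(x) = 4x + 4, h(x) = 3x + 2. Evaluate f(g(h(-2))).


h(-2) = -4
g(-4) = -12
f(-12) = 38

38


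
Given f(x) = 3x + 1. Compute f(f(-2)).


-14


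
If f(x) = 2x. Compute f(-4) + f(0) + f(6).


f(-4) = -8
f(0) = 0
f(6) = 12
Sum = 4

4


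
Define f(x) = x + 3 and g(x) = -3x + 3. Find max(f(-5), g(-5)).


f(-5) = -2
g(-5) = 18
max = 18

18


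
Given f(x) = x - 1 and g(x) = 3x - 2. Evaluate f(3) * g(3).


14


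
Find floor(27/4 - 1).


27/4 = 6.75
6.75 - 1 = 5.75
floor(5.75) = 5

5


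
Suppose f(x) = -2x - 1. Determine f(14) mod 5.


f(14) = -29
-29 mod 5 = 1

1


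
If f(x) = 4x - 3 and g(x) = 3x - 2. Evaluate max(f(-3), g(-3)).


f(-3) = -15
g(-3) = -11
max = -11

-11


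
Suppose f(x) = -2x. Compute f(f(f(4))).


f(4) = -8
f(-8) = 16
f(16) = -32

-32


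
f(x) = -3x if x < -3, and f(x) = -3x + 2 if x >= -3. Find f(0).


0 satisfies x >= -3
f(0) = 2

2


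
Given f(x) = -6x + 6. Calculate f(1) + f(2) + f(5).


-30


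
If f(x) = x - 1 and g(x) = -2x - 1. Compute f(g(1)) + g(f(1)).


f(g(1)) = -4
g(f(1)) = -1
Sum = -5

-5


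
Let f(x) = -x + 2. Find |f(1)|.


f(1) = 1
|1| = 1

1


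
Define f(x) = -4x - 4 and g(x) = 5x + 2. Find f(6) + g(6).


f(6) = -28
g(6) = 32
Sum = 4

4


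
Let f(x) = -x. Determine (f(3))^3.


f(3) = -3
(-3)^3 = -27

-27


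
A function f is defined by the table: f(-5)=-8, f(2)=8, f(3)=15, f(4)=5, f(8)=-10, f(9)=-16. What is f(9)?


-16


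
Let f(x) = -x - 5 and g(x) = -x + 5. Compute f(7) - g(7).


f(7) = -12
g(7) = -2
Difference = -10

-10


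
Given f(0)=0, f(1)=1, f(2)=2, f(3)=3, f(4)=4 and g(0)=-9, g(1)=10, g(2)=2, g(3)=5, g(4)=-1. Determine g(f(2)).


f(2) = 2
g(2) = 2

2


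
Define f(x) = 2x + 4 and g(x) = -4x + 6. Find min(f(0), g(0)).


f(0) = 4
g(0) = 6
min = 4

4


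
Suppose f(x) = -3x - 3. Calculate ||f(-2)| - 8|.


5


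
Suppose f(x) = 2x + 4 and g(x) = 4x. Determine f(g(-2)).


g(-2) = -8
f(-8) = -12

-12


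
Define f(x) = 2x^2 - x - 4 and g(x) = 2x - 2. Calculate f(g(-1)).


g(-1) = -4
f(-4) = 2*(-4)^2 - 1*(-4) - 4 = 32

32


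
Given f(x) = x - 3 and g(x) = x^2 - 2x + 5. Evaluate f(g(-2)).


g(-2) = 13
f(13) = 10

10


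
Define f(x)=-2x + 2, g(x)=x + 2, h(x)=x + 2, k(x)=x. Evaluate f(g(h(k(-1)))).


k(-1) = -1
h(-1) = 1
g(1) = 3
f(3) = -4

-4


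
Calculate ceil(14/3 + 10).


14/3 = 4.6667
4.6667 + 10 = 14.6667
ceil(14.6667) = 15

15


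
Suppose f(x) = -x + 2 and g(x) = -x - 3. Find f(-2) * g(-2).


f(-2) = 4
g(-2) = -1
Product = -4

-4


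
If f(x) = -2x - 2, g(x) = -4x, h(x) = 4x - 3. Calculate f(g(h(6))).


166


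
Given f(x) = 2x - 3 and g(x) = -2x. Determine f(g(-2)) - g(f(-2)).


f(g(-2)) = 5
g(f(-2)) = 14
Difference = -9

-9


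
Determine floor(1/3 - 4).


-4


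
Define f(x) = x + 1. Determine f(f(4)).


f(4) = 5
f(5) = 6

6


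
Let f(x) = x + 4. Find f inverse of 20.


Solve x + 4 = 20
x = (20 - 4) / 1 = 16

16


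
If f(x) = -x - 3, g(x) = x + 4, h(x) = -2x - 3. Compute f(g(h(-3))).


h(-3) = 3
g(3) = 7
f(7) = -10

-10


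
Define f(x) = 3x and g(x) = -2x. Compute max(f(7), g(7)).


f(7) = 21
g(7) = -14
max = 21

21


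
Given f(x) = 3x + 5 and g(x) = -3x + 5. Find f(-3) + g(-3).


10


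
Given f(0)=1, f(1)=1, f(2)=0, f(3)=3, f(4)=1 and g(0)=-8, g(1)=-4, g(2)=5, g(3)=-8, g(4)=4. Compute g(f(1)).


-4


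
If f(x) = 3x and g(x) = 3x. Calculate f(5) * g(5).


f(5) = 15
g(5) = 15
Product = 225

225


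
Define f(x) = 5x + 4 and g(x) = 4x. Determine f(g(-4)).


-76


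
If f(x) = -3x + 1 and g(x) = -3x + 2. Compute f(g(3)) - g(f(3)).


f(g(3)) = 22
g(f(3)) = 26
Difference = -4

-4


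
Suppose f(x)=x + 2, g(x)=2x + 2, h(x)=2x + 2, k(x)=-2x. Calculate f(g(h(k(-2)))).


k(-2) = 4
h(4) = 10
g(10) = 22
f(22) = 24

24


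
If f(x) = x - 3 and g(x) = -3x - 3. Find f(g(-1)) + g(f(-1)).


6


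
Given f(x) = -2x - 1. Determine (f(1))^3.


f(1) = -3
(-3)^3 = -27

-27


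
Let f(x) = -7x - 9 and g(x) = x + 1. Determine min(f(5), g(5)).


f(5) = -44
g(5) = 6
min = -44

-44


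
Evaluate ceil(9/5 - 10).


9/5 = 1.8
1.8 - 10 = -8.2
ceil(-8.2) = -8

-8


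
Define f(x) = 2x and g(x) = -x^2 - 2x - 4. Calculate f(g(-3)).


-14


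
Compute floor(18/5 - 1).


2


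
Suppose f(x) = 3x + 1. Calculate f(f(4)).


f(4) = 13
f(13) = 40

40


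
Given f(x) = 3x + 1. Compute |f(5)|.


f(5) = 16
|16| = 16

16


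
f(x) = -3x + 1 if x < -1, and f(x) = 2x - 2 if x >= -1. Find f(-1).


-1 satisfies x >= -1
f(-1) = -4

-4


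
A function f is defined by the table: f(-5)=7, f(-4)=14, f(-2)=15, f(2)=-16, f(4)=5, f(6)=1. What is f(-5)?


Reading from the table at x = -5

7


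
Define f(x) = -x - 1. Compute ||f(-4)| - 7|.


f(-4) = 3
|3| = 3
|3 - 7| = 4

4


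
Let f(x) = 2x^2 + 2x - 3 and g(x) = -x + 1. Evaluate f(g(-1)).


g(-1) = 2
f(2) = 2*(2)^2 + 2*(2) - 3 = 9

9


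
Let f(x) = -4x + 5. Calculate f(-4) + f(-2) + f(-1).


f(-4) = 21
f(-2) = 13
f(-1) = 9
Sum = 43

43


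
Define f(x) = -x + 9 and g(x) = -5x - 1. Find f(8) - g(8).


f(8) = 1
g(8) = -41
Difference = 42

42


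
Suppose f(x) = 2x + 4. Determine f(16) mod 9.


f(16) = 36
36 mod 9 = 0

0


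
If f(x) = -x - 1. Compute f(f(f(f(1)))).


f(1) = -2
f(-2) = 1
f(1) = -2
f(-2) = 1

1


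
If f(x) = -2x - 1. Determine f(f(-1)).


f(-1) = 1
f(1) = -3

-3


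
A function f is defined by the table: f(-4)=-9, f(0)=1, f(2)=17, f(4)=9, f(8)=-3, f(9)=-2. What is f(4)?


Reading from the table at x = 4

9


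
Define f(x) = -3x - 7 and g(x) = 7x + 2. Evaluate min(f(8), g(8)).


f(8) = -31
g(8) = 58
min = -31

-31


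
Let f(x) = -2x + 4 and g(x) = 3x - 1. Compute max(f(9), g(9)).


f(9) = -14
g(9) = 26
max = 26

26


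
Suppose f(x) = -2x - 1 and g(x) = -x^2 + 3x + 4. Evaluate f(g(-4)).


g(-4) = -24
f(-24) = 47

47


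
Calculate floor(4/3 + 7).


4/3 = 1.3333
1.3333 + 7 = 8.3333
floor(8.3333) = 8

8


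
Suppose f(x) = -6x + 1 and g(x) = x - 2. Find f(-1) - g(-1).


f(-1) = 7
g(-1) = -3
Difference = 10

10


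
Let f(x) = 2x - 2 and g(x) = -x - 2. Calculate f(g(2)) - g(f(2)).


f(g(2)) = -10
g(f(2)) = -4
Difference = -6

-6


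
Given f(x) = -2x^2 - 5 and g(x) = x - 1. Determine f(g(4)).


-23


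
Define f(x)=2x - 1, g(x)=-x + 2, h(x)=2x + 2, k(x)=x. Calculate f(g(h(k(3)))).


-13


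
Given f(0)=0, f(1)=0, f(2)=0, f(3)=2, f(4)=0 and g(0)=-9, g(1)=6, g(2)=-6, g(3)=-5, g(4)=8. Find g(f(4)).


f(4) = 0
g(0) = -9

-9


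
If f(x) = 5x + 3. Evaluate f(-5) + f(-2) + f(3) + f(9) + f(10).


f(-5) = -22
f(-2) = -7
f(3) = 18
f(9) = 48
f(10) = 53
Sum = 90

90


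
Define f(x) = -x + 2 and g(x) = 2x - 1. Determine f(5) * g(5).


f(5) = -3
g(5) = 9
Product = -27

-27


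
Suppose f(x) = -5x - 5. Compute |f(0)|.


f(0) = -5
|-5| = 5

5


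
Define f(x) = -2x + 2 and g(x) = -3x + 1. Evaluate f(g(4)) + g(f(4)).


f(g(4)) = 24
g(f(4)) = 19
Sum = 43

43


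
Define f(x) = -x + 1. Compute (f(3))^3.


f(3) = -2
(-2)^3 = -8

-8


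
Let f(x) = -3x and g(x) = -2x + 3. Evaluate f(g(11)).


g(11) = -19
f(-19) = 57

57


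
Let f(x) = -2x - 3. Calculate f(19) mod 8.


f(19) = -41
-41 mod 8 = 7

7


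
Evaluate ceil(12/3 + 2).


12/3 = 4
4 + 2 = 6
ceil(6) = 6

6


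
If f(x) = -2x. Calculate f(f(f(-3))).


f(-3) = 6
f(6) = -12
f(-12) = 24

24


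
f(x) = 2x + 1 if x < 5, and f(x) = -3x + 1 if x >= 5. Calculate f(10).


10 satisfies x >= 5
f(10) = -29

-29


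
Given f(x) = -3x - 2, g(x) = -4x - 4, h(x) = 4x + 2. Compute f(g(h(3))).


h(3) = 14
g(14) = -60
f(-60) = 178

178


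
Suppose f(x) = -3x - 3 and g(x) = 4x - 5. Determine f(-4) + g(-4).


-12


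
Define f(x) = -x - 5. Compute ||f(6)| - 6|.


f(6) = -11
|-11| = 11
|11 - 6| = 5

5


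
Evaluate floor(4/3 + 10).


4/3 = 1.3333
1.3333 + 10 = 11.3333
floor(11.3333) = 11

11


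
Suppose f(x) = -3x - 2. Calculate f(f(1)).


f(1) = -5
f(-5) = 13

13


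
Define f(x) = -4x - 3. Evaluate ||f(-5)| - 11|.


f(-5) = 17
|17| = 17
|17 - 11| = 6

6


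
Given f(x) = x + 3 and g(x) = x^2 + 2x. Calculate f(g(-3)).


g(-3) = 3
f(3) = 6

6


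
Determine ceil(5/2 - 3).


5/2 = 2.5
2.5 - 3 = -0.5
ceil(-0.5) = 0

0


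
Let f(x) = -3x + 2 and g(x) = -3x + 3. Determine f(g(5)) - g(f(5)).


f(g(5)) = 38
g(f(5)) = 42
Difference = -4

-4


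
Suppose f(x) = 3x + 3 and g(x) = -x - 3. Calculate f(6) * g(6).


f(6) = 21
g(6) = -9
Product = -189

-189


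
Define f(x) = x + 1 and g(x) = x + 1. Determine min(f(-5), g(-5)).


f(-5) = -4
g(-5) = -4
min = -4

-4


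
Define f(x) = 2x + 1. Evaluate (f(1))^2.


f(1) = 3
(3)^2 = 9

9


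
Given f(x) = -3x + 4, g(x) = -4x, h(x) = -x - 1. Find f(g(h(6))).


h(6) = -7
g(-7) = 28
f(28) = -80

-80


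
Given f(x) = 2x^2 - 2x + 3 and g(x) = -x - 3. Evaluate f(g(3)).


g(3) = -6
f(-6) = 2*(-6)^2 - 2*(-6) + 3 = 87

87


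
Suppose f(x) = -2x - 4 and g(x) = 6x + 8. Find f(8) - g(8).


-76


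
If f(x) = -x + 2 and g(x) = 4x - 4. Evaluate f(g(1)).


g(1) = 0
f(0) = 2

2


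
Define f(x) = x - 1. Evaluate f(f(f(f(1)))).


f(1) = 0
f(0) = -1
f(-1) = -2
f(-2) = -3

-3


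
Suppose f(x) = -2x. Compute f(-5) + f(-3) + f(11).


-6


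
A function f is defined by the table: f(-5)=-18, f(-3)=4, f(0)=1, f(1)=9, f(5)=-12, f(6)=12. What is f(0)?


Reading from the table at x = 0

1


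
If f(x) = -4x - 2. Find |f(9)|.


f(9) = -38
|-38| = 38

38


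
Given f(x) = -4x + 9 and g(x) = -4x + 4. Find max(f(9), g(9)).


-27


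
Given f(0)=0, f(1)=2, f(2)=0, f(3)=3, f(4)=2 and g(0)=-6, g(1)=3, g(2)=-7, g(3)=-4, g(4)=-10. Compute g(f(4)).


f(4) = 2
g(2) = -7

-7


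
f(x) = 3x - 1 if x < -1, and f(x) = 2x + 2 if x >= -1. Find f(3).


3 satisfies x >= -1
f(3) = 8

8


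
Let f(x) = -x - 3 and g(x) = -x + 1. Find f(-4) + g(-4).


f(-4) = 1
g(-4) = 5
Sum = 6

6


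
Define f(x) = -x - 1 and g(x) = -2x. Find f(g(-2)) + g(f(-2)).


-7


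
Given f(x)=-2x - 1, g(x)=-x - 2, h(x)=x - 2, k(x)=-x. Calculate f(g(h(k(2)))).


k(2) = -2
h(-2) = -4
g(-4) = 2
f(2) = -5

-5


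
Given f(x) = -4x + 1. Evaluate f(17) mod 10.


3


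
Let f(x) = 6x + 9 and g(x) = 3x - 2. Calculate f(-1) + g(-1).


f(-1) = 3
g(-1) = -5
Sum = -2

-2


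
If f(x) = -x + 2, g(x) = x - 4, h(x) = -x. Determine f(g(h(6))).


12


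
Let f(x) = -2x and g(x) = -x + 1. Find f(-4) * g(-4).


f(-4) = 8
g(-4) = 5
Product = 40

40


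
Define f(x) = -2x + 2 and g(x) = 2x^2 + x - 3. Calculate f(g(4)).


g(4) = 33
f(33) = -64

-64


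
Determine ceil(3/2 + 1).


3/2 = 1.5
1.5 + 1 = 2.5
ceil(2.5) = 3

3


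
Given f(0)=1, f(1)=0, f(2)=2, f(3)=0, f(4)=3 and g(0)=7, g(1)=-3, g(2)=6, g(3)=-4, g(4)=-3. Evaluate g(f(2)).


f(2) = 2
g(2) = 6

6


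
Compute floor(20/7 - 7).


20/7 = 2.8571
2.8571 - 7 = -4.1429
floor(-4.1429) = -5

-5


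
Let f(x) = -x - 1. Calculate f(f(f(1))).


-2


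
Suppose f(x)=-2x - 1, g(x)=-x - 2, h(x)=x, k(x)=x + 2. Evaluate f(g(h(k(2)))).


k(2) = 4
h(4) = 4
g(4) = -6
f(-6) = 11

11


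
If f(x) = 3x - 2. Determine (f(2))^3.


64


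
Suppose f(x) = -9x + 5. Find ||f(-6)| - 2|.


57


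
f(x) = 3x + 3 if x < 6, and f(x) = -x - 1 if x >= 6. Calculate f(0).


0 satisfies x < 6
f(0) = 3

3


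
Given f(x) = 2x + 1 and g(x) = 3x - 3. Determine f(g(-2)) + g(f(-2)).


-29


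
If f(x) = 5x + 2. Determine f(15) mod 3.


f(15) = 77
77 mod 3 = 2

2


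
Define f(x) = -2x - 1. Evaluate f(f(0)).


1


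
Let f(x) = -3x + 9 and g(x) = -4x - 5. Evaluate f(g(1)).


g(1) = -9
f(-9) = 36

36


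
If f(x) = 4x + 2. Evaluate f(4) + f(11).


64


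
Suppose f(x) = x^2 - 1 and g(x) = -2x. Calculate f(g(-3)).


g(-3) = 6
f(6) = 1*(6)^2 - 1 = 35

35


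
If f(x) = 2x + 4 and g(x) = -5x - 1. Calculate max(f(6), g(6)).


f(6) = 16
g(6) = -31
max = 16

16


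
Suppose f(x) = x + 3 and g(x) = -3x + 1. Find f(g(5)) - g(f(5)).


f(g(5)) = -11
g(f(5)) = -23
Difference = 12

12


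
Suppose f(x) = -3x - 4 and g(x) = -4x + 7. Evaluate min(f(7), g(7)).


f(7) = -25
g(7) = -21
min = -25

-25


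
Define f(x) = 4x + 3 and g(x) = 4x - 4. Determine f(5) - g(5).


f(5) = 23
g(5) = 16
Difference = 7

7


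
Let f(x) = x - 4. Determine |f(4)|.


f(4) = 0
|0| = 0

0


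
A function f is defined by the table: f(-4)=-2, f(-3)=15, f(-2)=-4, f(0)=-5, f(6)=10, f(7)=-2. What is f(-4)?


Reading from the table at x = -4

-2


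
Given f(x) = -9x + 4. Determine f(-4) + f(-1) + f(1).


f(-4) = 40
f(-1) = 13
f(1) = -5
Sum = 48

48


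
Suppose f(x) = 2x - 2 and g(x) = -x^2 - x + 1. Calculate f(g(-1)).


0


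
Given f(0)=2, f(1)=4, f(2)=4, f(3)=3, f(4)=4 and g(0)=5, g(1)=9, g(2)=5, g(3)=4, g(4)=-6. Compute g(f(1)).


f(1) = 4
g(4) = -6

-6


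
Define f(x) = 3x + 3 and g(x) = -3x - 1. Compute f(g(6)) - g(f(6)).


f(g(6)) = -54
g(f(6)) = -64
Difference = 10

10


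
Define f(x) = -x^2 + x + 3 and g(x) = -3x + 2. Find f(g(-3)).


-107


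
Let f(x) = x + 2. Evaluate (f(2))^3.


f(2) = 4
(4)^3 = 64

64


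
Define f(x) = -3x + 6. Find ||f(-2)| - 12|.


f(-2) = 12
|12| = 12
|12 - 12| = 0

0


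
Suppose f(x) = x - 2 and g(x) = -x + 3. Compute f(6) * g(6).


f(6) = 4
g(6) = -3
Product = -12

-12


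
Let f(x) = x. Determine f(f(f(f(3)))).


f(3) = 3
f(3) = 3
f(3) = 3
f(3) = 3

3


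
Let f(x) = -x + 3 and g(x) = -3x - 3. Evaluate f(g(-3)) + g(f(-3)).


f(g(-3)) = -3
g(f(-3)) = -21
Sum = -24

-24


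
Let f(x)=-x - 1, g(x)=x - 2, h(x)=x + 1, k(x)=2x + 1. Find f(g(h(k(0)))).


-1


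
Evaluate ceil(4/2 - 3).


4/2 = 2
2 - 3 = -1
ceil(-1) = -1

-1


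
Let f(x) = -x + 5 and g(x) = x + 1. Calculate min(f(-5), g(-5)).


f(-5) = 10
g(-5) = -4
min = -4

-4


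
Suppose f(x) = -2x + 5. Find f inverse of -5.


Solve -2x + 5 = -5
x = (-5 - 5) / (-2) = 5

5


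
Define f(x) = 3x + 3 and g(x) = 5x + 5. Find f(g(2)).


g(2) = 15
f(15) = 48

48


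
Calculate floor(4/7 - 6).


-6


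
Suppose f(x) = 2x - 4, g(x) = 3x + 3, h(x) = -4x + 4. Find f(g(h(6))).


h(6) = -20
g(-20) = -57
f(-57) = -118

-118


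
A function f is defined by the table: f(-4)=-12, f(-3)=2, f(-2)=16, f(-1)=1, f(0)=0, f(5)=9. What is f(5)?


9


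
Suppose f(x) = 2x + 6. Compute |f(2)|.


f(2) = 10
|10| = 10

10


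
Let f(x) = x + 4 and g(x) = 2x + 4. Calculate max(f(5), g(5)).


14


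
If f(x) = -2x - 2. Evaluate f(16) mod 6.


f(16) = -34
-34 mod 6 = 2

2


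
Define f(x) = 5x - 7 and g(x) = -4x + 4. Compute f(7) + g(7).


f(7) = 28
g(7) = -24
Sum = 4

4


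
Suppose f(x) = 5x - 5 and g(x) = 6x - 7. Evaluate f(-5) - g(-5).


f(-5) = -30
g(-5) = -37
Difference = 7

7


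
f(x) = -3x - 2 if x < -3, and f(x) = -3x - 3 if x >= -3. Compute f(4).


4 satisfies x >= -3
f(4) = -15

-15


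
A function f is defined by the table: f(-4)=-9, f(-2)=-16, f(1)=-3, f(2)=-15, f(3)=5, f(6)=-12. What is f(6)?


-12


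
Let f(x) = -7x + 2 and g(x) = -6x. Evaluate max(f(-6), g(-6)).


f(-6) = 44
g(-6) = 36
max = 44

44


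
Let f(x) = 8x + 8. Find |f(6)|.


f(6) = 56
|56| = 56

56


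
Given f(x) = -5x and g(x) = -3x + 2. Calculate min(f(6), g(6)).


-30


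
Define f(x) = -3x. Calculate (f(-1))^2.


f(-1) = 3
(3)^2 = 9

9


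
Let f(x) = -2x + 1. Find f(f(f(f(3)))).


f(3) = -5
f(-5) = 11
f(11) = -21
f(-21) = 43

43


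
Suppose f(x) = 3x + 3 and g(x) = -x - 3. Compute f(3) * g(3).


f(3) = 12
g(3) = -6
Product = -72

-72


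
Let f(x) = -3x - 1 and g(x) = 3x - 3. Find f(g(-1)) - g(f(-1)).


f(g(-1)) = 17
g(f(-1)) = 3
Difference = 14

14


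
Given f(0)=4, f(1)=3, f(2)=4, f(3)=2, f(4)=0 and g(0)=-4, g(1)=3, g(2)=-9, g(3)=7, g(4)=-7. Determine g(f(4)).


f(4) = 0
g(0) = -4

-4


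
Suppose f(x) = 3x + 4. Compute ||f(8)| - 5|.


f(8) = 28
|28| = 28
|28 - 5| = 23

23


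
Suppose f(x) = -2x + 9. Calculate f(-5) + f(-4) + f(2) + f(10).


30


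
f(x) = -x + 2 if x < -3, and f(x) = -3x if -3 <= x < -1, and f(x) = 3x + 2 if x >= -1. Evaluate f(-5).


-5 satisfies x < -3
f(-5) = 7

7


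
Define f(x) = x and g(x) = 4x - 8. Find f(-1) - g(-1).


f(-1) = -1
g(-1) = -12
Difference = 11

11


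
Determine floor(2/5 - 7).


2/5 = 0.4
0.4 - 7 = -6.6
floor(-6.6) = -7

-7


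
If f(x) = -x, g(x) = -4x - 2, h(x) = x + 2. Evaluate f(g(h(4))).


h(4) = 6
g(6) = -26
f(-26) = 26

26


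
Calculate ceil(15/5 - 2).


15/5 = 3
3 - 2 = 1
ceil(1) = 1

1


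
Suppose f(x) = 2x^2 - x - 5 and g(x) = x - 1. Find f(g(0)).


g(0) = -1
f(-1) = 2*(-1)^2 - 1*(-1) - 5 = -2

-2


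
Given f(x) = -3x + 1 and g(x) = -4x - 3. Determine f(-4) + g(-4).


f(-4) = 13
g(-4) = 13
Sum = 26

26


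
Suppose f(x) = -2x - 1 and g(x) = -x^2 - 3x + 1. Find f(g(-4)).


g(-4) = -3
f(-3) = 5

5


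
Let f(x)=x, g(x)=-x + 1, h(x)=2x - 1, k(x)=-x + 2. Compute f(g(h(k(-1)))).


k(-1) = 3
h(3) = 5
g(5) = -4
f(-4) = -4

-4


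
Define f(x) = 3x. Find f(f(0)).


f(0) = 0
f(0) = 0

0


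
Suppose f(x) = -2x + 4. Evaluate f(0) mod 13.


f(0) = 4
4 mod 13 = 4

4


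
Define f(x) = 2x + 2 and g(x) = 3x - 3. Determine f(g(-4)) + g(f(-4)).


f(g(-4)) = -28
g(f(-4)) = -21
Sum = -49

-49


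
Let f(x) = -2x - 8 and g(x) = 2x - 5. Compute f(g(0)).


g(0) = -5
f(-5) = 2

2


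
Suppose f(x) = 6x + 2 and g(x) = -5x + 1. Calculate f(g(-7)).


g(-7) = 36
f(36) = 218

218


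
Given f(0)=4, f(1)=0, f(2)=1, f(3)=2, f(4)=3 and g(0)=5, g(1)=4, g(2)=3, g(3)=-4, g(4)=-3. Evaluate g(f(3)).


f(3) = 2
g(2) = 3

3


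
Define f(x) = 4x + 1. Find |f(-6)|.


f(-6) = -23
|-23| = 23

23


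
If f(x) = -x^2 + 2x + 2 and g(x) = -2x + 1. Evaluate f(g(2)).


g(2) = -3
f(-3) = (-1)*(-3)^2 + 2*(-3) + 2 = -13

-13


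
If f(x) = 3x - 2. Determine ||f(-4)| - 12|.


f(-4) = -14
|-14| = 14
|14 - 12| = 2

2


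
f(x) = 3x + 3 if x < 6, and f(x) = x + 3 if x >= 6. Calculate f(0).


0 satisfies x < 6
f(0) = 3

3


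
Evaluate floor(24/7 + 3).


6


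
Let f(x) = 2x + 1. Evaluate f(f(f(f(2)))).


f(2) = 5
f(5) = 11
f(11) = 23
f(23) = 47

47


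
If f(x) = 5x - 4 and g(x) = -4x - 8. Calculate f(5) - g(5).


f(5) = 21
g(5) = -28
Difference = 49

49


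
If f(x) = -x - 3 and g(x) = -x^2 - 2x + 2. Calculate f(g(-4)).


g(-4) = -6
f(-6) = 3

3


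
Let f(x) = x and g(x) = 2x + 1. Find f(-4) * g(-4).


f(-4) = -4
g(-4) = -7
Product = 28

28


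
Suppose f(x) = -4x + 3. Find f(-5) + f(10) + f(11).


f(-5) = 23
f(10) = -37
f(11) = -41
Sum = -55

-55


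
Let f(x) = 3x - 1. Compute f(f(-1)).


f(-1) = -4
f(-4) = -13

-13


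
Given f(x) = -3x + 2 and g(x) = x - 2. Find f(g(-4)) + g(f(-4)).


f(g(-4)) = 20
g(f(-4)) = 12
Sum = 32

32


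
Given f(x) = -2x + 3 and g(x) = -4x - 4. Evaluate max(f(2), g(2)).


f(2) = -1
g(2) = -12
max = -1

-1


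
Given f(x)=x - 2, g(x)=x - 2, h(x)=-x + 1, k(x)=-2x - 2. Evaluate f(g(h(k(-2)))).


k(-2) = 2
h(2) = -1
g(-1) = -3
f(-3) = -5

-5


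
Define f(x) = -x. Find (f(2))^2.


4


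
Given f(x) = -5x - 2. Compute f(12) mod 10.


8


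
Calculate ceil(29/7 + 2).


29/7 = 4.1429
4.1429 + 2 = 6.1429
ceil(6.1429) = 7

7


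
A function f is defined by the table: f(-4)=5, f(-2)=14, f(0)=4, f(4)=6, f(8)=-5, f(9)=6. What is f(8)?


Reading from the table at x = 8

-5


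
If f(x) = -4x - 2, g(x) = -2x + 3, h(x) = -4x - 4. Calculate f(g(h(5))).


h(5) = -24
g(-24) = 51
f(51) = -206

-206


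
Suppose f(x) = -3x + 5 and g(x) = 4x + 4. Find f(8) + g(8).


f(8) = -19
g(8) = 36
Sum = 17

17


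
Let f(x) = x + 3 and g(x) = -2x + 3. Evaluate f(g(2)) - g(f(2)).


f(g(2)) = 2
g(f(2)) = -7
Difference = 9

9


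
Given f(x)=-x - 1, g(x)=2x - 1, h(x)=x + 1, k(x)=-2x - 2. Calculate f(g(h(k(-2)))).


k(-2) = 2
h(2) = 3
g(3) = 5
f(5) = -6

-6


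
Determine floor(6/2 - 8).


6/2 = 3
3 - 8 = -5
floor(-5) = -5

-5


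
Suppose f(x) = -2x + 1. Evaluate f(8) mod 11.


7


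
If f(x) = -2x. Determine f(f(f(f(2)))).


f(2) = -4
f(-4) = 8
f(8) = -16
f(-16) = 32

32


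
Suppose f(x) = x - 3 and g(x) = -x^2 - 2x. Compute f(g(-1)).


g(-1) = 1
f(1) = -2

-2


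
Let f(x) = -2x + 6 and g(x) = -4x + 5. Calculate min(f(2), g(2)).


f(2) = 2
g(2) = -3
min = -3

-3


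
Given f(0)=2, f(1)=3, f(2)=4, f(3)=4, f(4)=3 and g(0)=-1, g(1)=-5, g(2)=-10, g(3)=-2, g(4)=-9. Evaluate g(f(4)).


f(4) = 3
g(3) = -2

-2


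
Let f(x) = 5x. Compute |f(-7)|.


35


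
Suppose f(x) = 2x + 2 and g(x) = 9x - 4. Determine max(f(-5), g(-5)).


-8


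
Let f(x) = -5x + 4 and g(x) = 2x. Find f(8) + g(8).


f(8) = -36
g(8) = 16
Sum = -20

-20


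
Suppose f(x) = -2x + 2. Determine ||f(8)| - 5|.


f(8) = -14
|-14| = 14
|14 - 5| = 9

9


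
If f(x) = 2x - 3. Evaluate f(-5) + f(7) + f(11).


f(-5) = -13
f(7) = 11
f(11) = 19
Sum = 17

17


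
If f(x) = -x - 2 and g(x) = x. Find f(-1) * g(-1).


f(-1) = -1
g(-1) = -1
Product = 1

1


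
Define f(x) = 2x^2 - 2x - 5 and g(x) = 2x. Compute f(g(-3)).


g(-3) = -6
f(-6) = 2*(-6)^2 - 2*(-6) - 5 = 79

79


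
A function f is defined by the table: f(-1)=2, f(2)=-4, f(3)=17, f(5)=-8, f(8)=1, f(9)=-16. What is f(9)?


-16


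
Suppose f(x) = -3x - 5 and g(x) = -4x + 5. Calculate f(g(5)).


40


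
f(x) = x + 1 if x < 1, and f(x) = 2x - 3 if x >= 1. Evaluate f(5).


5 satisfies x >= 1
f(5) = 7

7


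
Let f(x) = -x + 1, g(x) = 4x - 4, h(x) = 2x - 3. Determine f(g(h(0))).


h(0) = -3
g(-3) = -16
f(-16) = 17

17


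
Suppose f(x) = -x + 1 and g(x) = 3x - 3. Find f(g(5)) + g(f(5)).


f(g(5)) = -11
g(f(5)) = -15
Sum = -26

-26


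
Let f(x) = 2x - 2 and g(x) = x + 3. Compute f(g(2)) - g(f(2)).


f(g(2)) = 8
g(f(2)) = 5
Difference = 3

3


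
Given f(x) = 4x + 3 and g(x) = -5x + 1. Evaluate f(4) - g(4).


f(4) = 19
g(4) = -19
Difference = 38

38


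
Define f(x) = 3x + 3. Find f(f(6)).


f(6) = 21
f(21) = 66

66


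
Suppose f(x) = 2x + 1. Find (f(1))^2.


f(1) = 3
(3)^2 = 9

9


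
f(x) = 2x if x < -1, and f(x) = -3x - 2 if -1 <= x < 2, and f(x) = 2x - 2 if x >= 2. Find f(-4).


-4 satisfies x < -1
f(-4) = -8

-8


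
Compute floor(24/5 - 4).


24/5 = 4.8
4.8 - 4 = 0.8
floor(0.8) = 0

0


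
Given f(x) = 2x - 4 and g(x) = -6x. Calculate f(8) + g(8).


-36


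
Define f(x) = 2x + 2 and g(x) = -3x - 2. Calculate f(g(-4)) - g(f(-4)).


f(g(-4)) = 22
g(f(-4)) = 16
Difference = 6

6


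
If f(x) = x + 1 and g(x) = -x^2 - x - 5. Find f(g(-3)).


-10


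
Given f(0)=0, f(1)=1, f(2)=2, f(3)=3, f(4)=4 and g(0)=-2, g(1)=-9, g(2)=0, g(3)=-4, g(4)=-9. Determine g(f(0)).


f(0) = 0
g(0) = -2

-2


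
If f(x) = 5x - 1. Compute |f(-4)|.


f(-4) = -21
|-21| = 21

21


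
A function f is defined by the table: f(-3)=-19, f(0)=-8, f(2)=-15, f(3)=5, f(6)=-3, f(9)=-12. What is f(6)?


Reading from the table at x = 6

-3


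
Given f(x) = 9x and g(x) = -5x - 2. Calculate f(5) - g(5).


f(5) = 45
g(5) = -27
Difference = 72

72


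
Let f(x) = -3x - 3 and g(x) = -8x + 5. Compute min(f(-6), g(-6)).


f(-6) = 15
g(-6) = 53
min = 15

15


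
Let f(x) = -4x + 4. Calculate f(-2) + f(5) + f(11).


-44


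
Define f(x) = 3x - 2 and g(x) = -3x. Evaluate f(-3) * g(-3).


f(-3) = -11
g(-3) = 9
Product = -99

-99


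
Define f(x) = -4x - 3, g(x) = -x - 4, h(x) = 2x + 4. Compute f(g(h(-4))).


-3


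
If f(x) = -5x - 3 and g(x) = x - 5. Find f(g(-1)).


g(-1) = -6
f(-6) = 27

27


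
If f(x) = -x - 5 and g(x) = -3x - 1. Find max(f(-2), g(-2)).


f(-2) = -3
g(-2) = 5
max = 5

5


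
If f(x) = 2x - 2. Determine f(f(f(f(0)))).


-30


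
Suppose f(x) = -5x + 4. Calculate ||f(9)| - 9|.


f(9) = -41
|-41| = 41
|41 - 9| = 32

32


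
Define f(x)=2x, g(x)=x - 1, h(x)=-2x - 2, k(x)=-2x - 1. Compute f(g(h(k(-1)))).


-10


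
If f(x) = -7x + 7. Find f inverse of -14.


Solve -7x + 7 = -14
x = (-14 - 7) / (-7) = 3

3


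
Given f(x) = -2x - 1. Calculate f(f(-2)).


-7


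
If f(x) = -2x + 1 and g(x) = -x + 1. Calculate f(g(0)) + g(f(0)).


f(g(0)) = -1
g(f(0)) = 0
Sum = -1

-1


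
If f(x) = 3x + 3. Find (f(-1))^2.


0


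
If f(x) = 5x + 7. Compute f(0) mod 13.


7


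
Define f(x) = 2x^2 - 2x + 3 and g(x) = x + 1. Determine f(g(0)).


g(0) = 1
f(1) = 2*(1)^2 - 2*(1) + 3 = 3

3


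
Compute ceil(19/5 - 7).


19/5 = 3.8
3.8 - 7 = -3.2
ceil(-3.2) = -3

-3


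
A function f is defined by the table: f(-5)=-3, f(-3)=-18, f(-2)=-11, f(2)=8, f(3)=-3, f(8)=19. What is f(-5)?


Reading from the table at x = -5

-3


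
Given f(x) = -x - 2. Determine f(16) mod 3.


f(16) = -18
-18 mod 3 = 0

0


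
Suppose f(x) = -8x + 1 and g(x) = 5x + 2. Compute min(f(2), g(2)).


f(2) = -15
g(2) = 12
min = -15

-15


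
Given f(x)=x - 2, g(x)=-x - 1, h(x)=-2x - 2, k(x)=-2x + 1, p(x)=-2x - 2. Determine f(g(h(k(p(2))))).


p(2) = -6
k(-6) = 13
h(13) = -28
g(-28) = 27
f(27) = 25

25


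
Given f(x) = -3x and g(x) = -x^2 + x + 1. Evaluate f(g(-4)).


g(-4) = -19
f(-19) = 57

57


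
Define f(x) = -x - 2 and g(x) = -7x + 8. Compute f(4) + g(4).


-26


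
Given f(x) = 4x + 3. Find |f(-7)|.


f(-7) = -25
|-25| = 25

25


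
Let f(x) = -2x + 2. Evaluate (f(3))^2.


f(3) = -4
(-4)^2 = 16

16


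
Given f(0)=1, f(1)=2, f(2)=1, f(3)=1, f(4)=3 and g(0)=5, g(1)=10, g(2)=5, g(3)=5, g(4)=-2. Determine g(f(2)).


f(2) = 1
g(1) = 10

10


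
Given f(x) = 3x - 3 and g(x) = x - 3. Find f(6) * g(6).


45


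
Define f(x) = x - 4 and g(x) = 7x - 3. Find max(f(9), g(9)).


f(9) = 5
g(9) = 60
max = 60

60


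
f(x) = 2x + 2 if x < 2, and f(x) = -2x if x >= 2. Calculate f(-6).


-6 satisfies x < 2
f(-6) = -10

-10


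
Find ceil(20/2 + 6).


20/2 = 10
10 + 6 = 16
ceil(16) = 16

16


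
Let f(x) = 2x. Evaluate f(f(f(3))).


f(3) = 6
f(6) = 12
f(12) = 24

24


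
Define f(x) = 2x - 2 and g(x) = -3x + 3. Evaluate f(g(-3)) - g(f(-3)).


f(g(-3)) = 22
g(f(-3)) = 27
Difference = -5

-5


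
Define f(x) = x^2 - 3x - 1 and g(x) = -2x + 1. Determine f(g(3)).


g(3) = -5
f(-5) = 1*(-5)^2 - 3*(-5) - 1 = 39

39


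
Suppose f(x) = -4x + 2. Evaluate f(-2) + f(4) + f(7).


f(-2) = 10
f(4) = -14
f(7) = -26
Sum = -30

-30


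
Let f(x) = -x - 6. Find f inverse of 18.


Solve -x - 6 = 18
x = (18 + 6) / (-1) = -24

-24


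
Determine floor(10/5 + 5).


10/5 = 2
2 + 5 = 7
floor(7) = 7

7


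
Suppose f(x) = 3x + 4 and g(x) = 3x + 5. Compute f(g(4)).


g(4) = 17
f(17) = 55

55


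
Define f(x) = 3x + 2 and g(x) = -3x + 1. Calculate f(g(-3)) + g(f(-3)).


54


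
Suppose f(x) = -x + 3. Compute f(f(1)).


1


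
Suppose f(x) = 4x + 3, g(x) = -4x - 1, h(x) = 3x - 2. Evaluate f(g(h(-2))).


h(-2) = -8
g(-8) = 31
f(31) = 127

127


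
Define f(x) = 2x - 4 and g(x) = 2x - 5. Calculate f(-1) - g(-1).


f(-1) = -6
g(-1) = -7
Difference = 1

1


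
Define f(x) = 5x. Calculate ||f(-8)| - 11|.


f(-8) = -40
|-40| = 40
|40 - 11| = 29

29


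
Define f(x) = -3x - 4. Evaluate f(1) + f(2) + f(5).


-36


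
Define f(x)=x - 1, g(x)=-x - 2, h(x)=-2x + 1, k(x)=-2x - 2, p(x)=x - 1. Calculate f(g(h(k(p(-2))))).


p(-2) = -3
k(-3) = 4
h(4) = -7
g(-7) = 5
f(5) = 4

4


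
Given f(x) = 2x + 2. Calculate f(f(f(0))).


f(0) = 2
f(2) = 6
f(6) = 14

14


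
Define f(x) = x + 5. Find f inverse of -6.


Solve x + 5 = -6
x = (-6 - 5) / 1 = -11

-11


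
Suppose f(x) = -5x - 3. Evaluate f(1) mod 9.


f(1) = -8
-8 mod 9 = 1

1


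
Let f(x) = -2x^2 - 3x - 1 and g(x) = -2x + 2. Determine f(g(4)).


g(4) = -6
f(-6) = (-2)*(-6)^2 - 3*(-6) - 1 = -55

-55


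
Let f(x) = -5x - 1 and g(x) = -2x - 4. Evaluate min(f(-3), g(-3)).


2


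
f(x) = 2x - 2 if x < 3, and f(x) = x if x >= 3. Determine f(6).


6 satisfies x >= 3
f(6) = 6

6


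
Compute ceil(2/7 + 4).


5


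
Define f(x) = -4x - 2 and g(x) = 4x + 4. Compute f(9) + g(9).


f(9) = -38
g(9) = 40
Sum = 2

2


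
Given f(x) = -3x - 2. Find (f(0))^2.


f(0) = -2
(-2)^2 = 4

4


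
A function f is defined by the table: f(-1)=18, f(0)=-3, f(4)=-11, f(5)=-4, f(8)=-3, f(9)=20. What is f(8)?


Reading from the table at x = 8

-3


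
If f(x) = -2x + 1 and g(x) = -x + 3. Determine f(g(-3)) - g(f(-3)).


f(g(-3)) = -11
g(f(-3)) = -4
Difference = -7

-7


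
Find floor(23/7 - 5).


23/7 = 3.2857
3.2857 - 5 = -1.7143
floor(-1.7143) = -2

-2


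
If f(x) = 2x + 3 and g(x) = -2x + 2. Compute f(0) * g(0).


6


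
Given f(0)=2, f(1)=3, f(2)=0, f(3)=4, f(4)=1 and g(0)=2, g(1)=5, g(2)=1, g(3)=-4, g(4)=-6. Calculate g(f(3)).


f(3) = 4
g(4) = -6

-6


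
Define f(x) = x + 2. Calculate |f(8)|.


10


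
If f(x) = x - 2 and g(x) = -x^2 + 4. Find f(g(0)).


2


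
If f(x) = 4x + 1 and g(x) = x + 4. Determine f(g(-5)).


g(-5) = -1
f(-1) = -3

-3


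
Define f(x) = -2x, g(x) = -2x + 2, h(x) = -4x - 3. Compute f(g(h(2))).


h(2) = -11
g(-11) = 24
f(24) = -48

-48


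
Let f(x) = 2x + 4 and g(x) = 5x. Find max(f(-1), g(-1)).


f(-1) = 2
g(-1) = -5
max = 2

2


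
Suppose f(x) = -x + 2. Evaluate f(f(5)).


5


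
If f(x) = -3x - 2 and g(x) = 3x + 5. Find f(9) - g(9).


f(9) = -29
g(9) = 32
Difference = -61

-61


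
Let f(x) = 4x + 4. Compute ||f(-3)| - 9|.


1


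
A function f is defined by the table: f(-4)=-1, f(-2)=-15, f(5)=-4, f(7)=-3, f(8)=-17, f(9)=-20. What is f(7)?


Reading from the table at x = 7

-3


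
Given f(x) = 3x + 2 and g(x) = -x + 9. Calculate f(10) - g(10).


33


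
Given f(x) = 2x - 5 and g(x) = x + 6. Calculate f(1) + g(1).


f(1) = -3
g(1) = 7
Sum = 4

4


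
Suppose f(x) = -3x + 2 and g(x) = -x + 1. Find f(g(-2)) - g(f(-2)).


f(g(-2)) = -7
g(f(-2)) = -7
Difference = 0

0


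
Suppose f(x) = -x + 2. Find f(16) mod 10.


6


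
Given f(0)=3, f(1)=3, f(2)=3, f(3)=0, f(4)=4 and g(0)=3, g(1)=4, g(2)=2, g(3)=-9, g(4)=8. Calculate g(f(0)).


f(0) = 3
g(3) = -9

-9


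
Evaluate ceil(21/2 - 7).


21/2 = 10.5
10.5 - 7 = 3.5
ceil(3.5) = 4

4


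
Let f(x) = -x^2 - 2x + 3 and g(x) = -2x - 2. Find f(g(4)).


g(4) = -10
f(-10) = (-1)*(-10)^2 - 2*(-10) + 3 = -77

-77


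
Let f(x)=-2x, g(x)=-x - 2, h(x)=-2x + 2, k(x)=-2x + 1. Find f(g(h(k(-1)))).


k(-1) = 3
h(3) = -4
g(-4) = 2
f(2) = -4

-4


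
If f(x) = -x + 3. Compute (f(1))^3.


f(1) = 2
(2)^3 = 8

8


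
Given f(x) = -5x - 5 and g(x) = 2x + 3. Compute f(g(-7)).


g(-7) = -11
f(-11) = 50

50


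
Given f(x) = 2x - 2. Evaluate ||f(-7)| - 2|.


14


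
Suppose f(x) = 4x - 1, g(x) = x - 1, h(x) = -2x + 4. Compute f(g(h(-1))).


19


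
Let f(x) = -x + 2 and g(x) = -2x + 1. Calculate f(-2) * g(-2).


f(-2) = 4
g(-2) = 5
Product = 20

20


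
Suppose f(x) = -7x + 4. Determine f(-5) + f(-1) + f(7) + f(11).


f(-5) = 39
f(-1) = 11
f(7) = -45
f(11) = -73
Sum = -68

-68


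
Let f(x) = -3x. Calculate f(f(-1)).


f(-1) = 3
f(3) = -9

-9


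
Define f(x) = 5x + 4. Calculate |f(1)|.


f(1) = 9
|9| = 9

9


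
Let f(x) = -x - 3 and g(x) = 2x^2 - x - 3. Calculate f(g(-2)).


g(-2) = 7
f(7) = -10

-10


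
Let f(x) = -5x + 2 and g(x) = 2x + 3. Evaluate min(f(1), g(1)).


f(1) = -3
g(1) = 5
min = -3

-3


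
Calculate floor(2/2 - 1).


2/2 = 1
1 - 1 = 0
floor(0) = 0

0


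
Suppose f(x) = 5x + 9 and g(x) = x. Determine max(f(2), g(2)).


f(2) = 19
g(2) = 2
max = 19

19


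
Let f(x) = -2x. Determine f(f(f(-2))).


f(-2) = 4
f(4) = -8
f(-8) = 16

16


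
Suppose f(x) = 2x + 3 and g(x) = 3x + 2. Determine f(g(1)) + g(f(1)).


30


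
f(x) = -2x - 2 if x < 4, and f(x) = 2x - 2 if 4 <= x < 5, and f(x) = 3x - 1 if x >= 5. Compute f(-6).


10


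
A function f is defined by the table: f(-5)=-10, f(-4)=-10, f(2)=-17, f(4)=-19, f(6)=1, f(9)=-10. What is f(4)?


Reading from the table at x = 4

-19


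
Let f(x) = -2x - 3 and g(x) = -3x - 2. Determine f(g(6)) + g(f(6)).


80


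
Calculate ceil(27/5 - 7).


27/5 = 5.4
5.4 - 7 = -1.6
ceil(-1.6) = -1

-1


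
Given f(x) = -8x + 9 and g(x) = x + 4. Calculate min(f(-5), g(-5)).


f(-5) = 49
g(-5) = -1
min = -1

-1


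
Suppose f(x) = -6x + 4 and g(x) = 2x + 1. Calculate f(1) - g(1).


f(1) = -2
g(1) = 3
Difference = -5

-5


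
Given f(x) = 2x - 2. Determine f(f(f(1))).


f(1) = 0
f(0) = -2
f(-2) = -6

-6


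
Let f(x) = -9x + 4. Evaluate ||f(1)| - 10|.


f(1) = -5
|-5| = 5
|5 - 10| = 5

5


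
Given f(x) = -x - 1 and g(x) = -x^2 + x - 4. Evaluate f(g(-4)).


23


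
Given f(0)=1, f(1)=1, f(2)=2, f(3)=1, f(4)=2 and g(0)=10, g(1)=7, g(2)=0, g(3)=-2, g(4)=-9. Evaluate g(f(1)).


f(1) = 1
g(1) = 7

7


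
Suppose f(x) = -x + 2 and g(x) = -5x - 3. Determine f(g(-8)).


g(-8) = 37
f(37) = -35

-35
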